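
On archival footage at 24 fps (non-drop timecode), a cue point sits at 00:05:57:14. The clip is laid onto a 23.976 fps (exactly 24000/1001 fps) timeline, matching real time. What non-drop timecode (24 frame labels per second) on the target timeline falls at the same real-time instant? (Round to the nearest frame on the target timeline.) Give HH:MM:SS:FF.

Source frame index: (0×3600 + 5×60 + 57) × 24 + 14 = 8582.
Real time: 8582 / (24) = 4291/12 s.
Target frame: (4291/12) × (24000/1001) = 1226000/143 ≈ 8573.427 → 8573.
At 24 labels/s: frame 8573 → 00:05:57:05.

00:05:57:05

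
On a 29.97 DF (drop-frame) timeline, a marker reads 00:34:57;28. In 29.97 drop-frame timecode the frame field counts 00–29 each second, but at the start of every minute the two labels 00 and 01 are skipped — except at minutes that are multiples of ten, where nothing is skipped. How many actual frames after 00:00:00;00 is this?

Complete 10-minute blocks: 3, each 17982 frames → 53946.
Remaining 4 whole minutes in the current block: 1800 + 3 × 1798 = 7194 frames.
Within the current minute: 57 × 30 + 28 − 2 = 1736 (labels ;00/;01 skipped at this minute). Total = 53946 + 7194 + 1736 = 62876.

62876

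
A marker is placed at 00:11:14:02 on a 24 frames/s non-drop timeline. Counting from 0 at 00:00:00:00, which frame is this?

16178

Total seconds to the label: (0 × 3600 + 11 × 60 + 14) = 674.
Frame index = 674 × 24 + 2 = 16178.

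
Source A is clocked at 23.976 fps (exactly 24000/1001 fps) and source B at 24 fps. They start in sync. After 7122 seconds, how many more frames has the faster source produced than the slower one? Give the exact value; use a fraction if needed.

170928/1001 frames

A emits 24000/1001 × 7122 = 170928000/1001 frames; B emits 24 × 7122 = 170928.
Difference = 170928/1001 frames (≈ 170.7572); B is ahead of A.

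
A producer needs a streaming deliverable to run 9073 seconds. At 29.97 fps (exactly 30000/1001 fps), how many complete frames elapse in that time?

271918 frames

Frames = 9073 × 30000/1001 = 272190000/1001 ≈ 271918.0819.
Complete frames: 271918.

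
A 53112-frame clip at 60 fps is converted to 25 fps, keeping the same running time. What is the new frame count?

Target frames = source frames × (target rate / source rate) = 53112 × (25)/(60) = 53112 × 5/12 = 22130.

22130 frames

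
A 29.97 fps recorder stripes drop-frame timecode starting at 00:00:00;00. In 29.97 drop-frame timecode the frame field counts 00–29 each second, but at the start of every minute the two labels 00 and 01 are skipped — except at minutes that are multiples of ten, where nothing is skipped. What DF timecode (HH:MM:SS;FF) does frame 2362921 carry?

21:54:02;27

Each 10-minute DF block holds 10 × 60 × 30 − 9 × 2 = 17982 frames. 2362921 ÷ 17982 → 131 full blocks, remainder 7279.
Within the partial block the first minute is 1800 frames and each further minute 1798, so 4 further minute boundaries passed. Total skipped labels = 18 × 131 + 2 × 4 = 2366.
Non-drop label index = 2362921 + 2366 = 2365287; at 30 labels/s that is 21:54:02:27, i.e. DF 21:54:02;27.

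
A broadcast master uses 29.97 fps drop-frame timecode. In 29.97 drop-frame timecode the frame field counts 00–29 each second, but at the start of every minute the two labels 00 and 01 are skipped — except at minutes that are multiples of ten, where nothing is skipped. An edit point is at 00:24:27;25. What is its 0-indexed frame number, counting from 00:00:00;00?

As if non-drop at 30 labels/s: (0 × 3600 + 24 × 60 + 27) × 30 + 25 = 44035.
Minute boundaries passed: 24; those not divisible by 10: 24 − 2 = 22; dropped labels = 2 × 22 = 44.
Actual frame index = 44035 − 44 = 43991.

43991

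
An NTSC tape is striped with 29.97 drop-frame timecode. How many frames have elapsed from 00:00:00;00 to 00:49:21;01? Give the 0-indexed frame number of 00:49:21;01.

As if non-drop at 30 labels/s: (0 × 3600 + 49 × 60 + 21) × 30 + 1 = 88831.
Minute boundaries passed: 49; those not divisible by 10: 49 − 4 = 45; dropped labels = 2 × 45 = 90.
Actual frame index = 88831 − 90 = 88741.

88741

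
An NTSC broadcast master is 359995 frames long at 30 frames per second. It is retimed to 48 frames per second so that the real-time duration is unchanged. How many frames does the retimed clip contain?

Target frames = source frames × (target rate / source rate) = 359995 × (48)/(30) = 359995 × 8/5 = 575992.

575992 frames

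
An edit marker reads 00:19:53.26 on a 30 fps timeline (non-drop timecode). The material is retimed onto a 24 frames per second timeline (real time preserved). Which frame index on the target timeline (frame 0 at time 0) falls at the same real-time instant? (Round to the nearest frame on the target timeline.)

frame 28653

Source frame index: (0×3600 + 19×60 + 53) × 30 + 26 = 35816.
Real time: 35816 / (30) = 17908/15 s.
Target frame: (17908/15) × (24) = 143264/5 ≈ 28652.800 → 28653.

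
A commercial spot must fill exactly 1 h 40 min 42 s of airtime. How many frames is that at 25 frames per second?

151050 frames

1 h 40 min 42 s = 6042 s.
Frames = 6042 × 25 = 151050.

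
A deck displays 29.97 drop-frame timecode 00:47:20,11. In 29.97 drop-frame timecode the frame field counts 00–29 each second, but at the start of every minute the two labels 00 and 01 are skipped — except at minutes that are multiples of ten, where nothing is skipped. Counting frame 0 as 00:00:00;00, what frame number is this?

Complete 10-minute blocks: 4, each 17982 frames → 71928.
Remaining 7 whole minutes in the current block: 1800 + 6 × 1798 = 12588 frames.
Within the current minute: 20 × 30 + 11 − 2 = 609 (labels ;00/;01 skipped at this minute). Total = 71928 + 12588 + 609 = 85125.

85125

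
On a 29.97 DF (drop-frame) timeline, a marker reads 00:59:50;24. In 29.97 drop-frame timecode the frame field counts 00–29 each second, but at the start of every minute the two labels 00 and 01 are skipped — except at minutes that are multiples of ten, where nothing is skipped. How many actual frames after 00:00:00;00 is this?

107616

As if non-drop at 30 labels/s: (0 × 3600 + 59 × 60 + 50) × 30 + 24 = 107724.
Minute boundaries passed: 59; those not divisible by 10: 59 − 5 = 54; dropped labels = 2 × 54 = 108.
Actual frame index = 107724 − 108 = 107616.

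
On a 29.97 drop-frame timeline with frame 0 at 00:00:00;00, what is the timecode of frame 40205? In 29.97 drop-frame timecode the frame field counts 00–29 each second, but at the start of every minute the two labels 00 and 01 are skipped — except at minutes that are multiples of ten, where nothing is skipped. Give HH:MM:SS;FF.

Ten DF minutes hold 17982 frames, so frame 40205 lies in block 2 (frames 35964–53945) with 4241 frames into that block.
The block's first minute is 1800 frames and the rest 1798 each; 4241 frames reaches minute 2, so 2 × 18 + 2 × 2 = 40 labels have been skipped so far.
Adding those back, label number 40205 + 40 = 40245 at 30 labels/s is 1341 s + 15 f = 0 h 22 min 21 s frame 15, i.e. 00:22:21;15.

00:22:21;15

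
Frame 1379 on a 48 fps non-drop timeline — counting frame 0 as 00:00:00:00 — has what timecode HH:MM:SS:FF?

1379 ÷ 48 = 28 full seconds, remainder 35 frames.
28 s = 0 h 0 min 28 s.
Timecode: 00:00:28:35.

00:00:28:35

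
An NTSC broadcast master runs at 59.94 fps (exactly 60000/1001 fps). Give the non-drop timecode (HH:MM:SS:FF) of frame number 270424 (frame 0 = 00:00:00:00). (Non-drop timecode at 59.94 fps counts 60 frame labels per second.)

270424 ÷ 60 = 4507 full seconds, remainder 4 frames.
4507 s = 1 h 15 min 7 s.
Timecode: 01:15:07:04.

01:15:07:04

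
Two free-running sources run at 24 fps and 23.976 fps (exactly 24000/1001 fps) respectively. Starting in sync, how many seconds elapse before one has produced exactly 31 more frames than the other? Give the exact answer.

The gap grows by |24000/1001 − 24| = 24/1001 frames per second.
Time for a 31-frame gap: 31 ÷ (24/1001) = 31031/24 s.

31031/24 seconds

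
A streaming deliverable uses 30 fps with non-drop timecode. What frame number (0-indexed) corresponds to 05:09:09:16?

Total seconds to the label: (5 × 3600 + 9 × 60 + 9) = 18549.
Frame index = 18549 × 30 + 16 = 556486.

556486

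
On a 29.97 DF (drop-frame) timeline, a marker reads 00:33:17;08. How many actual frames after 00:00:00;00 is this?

As if non-drop at 30 labels/s: (0 × 3600 + 33 × 60 + 17) × 30 + 8 = 59918.
Minute boundaries passed: 33; those not divisible by 10: 33 − 3 = 30; dropped labels = 2 × 30 = 60.
Actual frame index = 59918 − 60 = 59858.

59858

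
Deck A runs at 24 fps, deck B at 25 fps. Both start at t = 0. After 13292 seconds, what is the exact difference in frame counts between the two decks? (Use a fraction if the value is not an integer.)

13292 frames

A emits 24 × 13292 = 319008 frames; B emits 25 × 13292 = 332300.
Difference = 13292 frames; B is ahead of A.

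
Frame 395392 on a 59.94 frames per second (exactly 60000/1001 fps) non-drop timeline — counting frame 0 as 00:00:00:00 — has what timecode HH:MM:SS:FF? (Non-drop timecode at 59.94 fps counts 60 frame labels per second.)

01:49:49:52

395392 ÷ 60 = 6589 full seconds, remainder 52 frames.
6589 s = 1 h 49 min 49 s.
Timecode: 01:49:49:52.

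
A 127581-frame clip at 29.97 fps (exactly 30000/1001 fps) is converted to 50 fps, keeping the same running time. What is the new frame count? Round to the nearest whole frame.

Frames at target rate = 127581 × (50) / (30000/1001) = 42569527/200 ≈ 212847.635.
Nearest whole frame: 212848.

212848 frames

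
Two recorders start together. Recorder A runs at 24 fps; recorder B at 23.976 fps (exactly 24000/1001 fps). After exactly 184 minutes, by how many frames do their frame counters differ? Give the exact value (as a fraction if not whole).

264960/1001 frames

184 min = 11040 s.
A emits 24 × 11040 = 264960 frames; B emits 24000/1001 × 11040 = 264960000/1001.
Difference = 264960/1001 frames (≈ 264.6953); B is behind A.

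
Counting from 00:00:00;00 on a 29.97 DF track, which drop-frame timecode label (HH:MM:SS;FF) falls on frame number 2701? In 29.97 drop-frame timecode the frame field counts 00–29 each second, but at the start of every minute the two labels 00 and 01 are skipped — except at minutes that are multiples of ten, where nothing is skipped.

Each 10-minute DF block holds 10 × 60 × 30 − 9 × 2 = 17982 frames. 2701 ÷ 17982 → 0 full blocks, remainder 2701.
Within the partial block the first minute is 1800 frames and each further minute 1798, so 1 further minute boundary passed. Total skipped labels = 18 × 0 + 2 × 1 = 2.
Non-drop label index = 2701 + 2 = 2703; at 30 labels/s that is 00:01:30:03, i.e. DF 00:01:30;03.

00:01:30;03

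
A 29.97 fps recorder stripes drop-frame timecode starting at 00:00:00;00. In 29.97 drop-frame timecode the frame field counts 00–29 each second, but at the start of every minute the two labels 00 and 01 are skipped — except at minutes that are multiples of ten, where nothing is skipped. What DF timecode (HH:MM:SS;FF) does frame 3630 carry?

00:02:01;04

Each 10-minute DF block holds 10 × 60 × 30 − 9 × 2 = 17982 frames. 3630 ÷ 17982 → 0 full blocks, remainder 3630.
Within the partial block the first minute is 1800 frames and each further minute 1798, so 2 further minute boundaries passed. Total skipped labels = 18 × 0 + 2 × 2 = 4.
Non-drop label index = 3630 + 4 = 3634; at 30 labels/s that is 00:02:01:04, i.e. DF 00:02:01;04.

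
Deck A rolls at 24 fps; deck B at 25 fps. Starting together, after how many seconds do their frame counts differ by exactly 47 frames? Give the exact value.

The gap grows by |25 − 24| = 1 frame per second.
Time for a 47-frame gap: 47 ÷ (1) = 47 s.

47 seconds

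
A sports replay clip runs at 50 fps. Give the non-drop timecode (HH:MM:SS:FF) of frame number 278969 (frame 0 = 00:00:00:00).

278969 ÷ 50 = 5579 full seconds, remainder 19 frames.
5579 s = 1 h 32 min 59 s.
Timecode: 01:32:59:19.

01:32:59:19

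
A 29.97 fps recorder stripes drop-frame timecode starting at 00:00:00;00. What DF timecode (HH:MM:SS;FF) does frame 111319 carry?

01:01:54;09

Each 10-minute DF block holds 10 × 60 × 30 − 9 × 2 = 17982 frames. 111319 ÷ 17982 → 6 full blocks, remainder 3427.
Within the partial block the first minute is 1800 frames and each further minute 1798, so 1 further minute boundary passed. Total skipped labels = 18 × 6 + 2 × 1 = 110.
Non-drop label index = 111319 + 110 = 111429; at 30 labels/s that is 01:01:54:09, i.e. DF 01:01:54;09.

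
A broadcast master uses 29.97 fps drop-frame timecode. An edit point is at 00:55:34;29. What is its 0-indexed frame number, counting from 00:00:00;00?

As if non-drop at 30 labels/s: (0 × 3600 + 55 × 60 + 34) × 30 + 29 = 100049.
Minute boundaries passed: 55; those not divisible by 10: 55 − 5 = 50; dropped labels = 2 × 50 = 100.
Actual frame index = 100049 − 100 = 99949.

99949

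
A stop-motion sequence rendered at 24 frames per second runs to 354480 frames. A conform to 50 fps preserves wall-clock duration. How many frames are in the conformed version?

Target frames = source frames × (target rate / source rate) = 354480 × (50)/(24) = 354480 × 25/12 = 738500.

738500 frames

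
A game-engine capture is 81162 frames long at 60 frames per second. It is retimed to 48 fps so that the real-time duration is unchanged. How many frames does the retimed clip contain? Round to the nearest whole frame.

64930 frames

Frames at target rate = 81162 × (48) / (60) = 324648/5 ≈ 64929.600.
Nearest whole frame: 64930.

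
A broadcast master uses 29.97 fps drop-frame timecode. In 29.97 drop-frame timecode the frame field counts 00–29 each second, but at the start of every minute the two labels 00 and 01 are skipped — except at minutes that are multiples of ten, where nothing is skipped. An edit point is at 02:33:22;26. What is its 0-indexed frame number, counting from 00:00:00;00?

As if non-drop at 30 labels/s: (2 × 3600 + 33 × 60 + 22) × 30 + 26 = 276086.
Minute boundaries passed: 153; those not divisible by 10: 153 − 15 = 138; dropped labels = 2 × 138 = 276.
Actual frame index = 276086 − 276 = 275810.

275810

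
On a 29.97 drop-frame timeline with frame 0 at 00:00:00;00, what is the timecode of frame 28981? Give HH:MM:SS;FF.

Ten DF minutes hold 17982 frames, so frame 28981 lies in block 1 (frames 17982–35963) with 10999 frames into that block.
The block's first minute is 1800 frames and the rest 1798 each; 10999 frames reaches minute 6, so 1 × 18 + 6 × 2 = 30 labels have been skipped so far.
Adding those back, label number 28981 + 30 = 29011 at 30 labels/s is 967 s + 1 f = 0 h 16 min 7 s frame 1, i.e. 00:16:07;01.

00:16:07;01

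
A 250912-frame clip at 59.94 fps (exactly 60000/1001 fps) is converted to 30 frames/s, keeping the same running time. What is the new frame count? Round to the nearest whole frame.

125581 frames

Frames at target rate = 250912 × (30) / (60000/1001) = 15697682/125 ≈ 125581.456.
Nearest whole frame: 125581.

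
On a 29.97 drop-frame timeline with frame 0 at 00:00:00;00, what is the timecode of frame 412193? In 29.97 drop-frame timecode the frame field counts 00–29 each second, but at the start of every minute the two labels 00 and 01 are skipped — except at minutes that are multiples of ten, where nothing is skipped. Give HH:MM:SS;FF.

03:49:13;17

Ten DF minutes hold 17982 frames, so frame 412193 lies in block 22 (frames 395604–413585) with 16589 frames into that block.
The block's first minute is 1800 frames and the rest 1798 each; 16589 frames reaches minute 9, so 22 × 18 + 9 × 2 = 414 labels have been skipped so far.
Adding those back, label number 412193 + 414 = 412607 at 30 labels/s is 13753 s + 17 f = 3 h 49 min 13 s frame 17, i.e. 03:49:13;17.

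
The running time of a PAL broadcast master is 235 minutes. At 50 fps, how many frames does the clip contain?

705000 frames

235 min = 14100 s.
Frames = 14100 × 50 = 705000.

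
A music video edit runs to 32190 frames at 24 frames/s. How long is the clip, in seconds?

1341.25 seconds

Running time = 32190 / (24) = 1341.25 s.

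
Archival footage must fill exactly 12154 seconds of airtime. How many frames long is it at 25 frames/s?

Frames = 12154 × 25 = 303850.

303850 frames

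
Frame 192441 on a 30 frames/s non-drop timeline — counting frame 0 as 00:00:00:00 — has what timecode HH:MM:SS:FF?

192441 ÷ 30 = 6414 full seconds, remainder 21 frames.
6414 s = 1 h 46 min 54 s.
Timecode: 01:46:54:21.

01:46:54:21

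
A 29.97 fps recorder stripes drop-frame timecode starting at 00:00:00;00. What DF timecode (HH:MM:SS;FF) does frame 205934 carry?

01:54:31;10

Ten DF minutes hold 17982 frames, so frame 205934 lies in block 11 (frames 197802–215783) with 8132 frames into that block.
The block's first minute is 1800 frames and the rest 1798 each; 8132 frames reaches minute 4, so 11 × 18 + 4 × 2 = 206 labels have been skipped so far.
Adding those back, label number 205934 + 206 = 206140 at 30 labels/s is 6871 s + 10 f = 1 h 54 min 31 s frame 10, i.e. 01:54:31;10.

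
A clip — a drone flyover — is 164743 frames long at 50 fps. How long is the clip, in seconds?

3294.86 seconds

Running time = 164743 / (50) = 3294.86 s.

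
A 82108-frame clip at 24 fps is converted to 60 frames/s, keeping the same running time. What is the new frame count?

205270 frames

Target frames = source frames × (target rate / source rate) = 82108 × (60)/(24) = 82108 × 5/2 = 205270.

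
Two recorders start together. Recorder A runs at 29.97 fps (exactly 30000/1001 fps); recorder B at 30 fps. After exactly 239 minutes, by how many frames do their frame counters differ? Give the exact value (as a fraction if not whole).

430200/1001 frames

239 min = 14340 s.
A emits 30000/1001 × 14340 = 430200000/1001 frames; B emits 30 × 14340 = 430200.
Difference = 430200/1001 frames (≈ 429.7702); B is ahead of A.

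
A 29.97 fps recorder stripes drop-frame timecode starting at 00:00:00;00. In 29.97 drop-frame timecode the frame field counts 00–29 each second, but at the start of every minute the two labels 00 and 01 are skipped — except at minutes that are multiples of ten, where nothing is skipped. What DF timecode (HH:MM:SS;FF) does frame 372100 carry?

03:26:55;22

Ten DF minutes hold 17982 frames, so frame 372100 lies in block 20 (frames 359640–377621) with 12460 frames into that block.
The block's first minute is 1800 frames and the rest 1798 each; 12460 frames reaches minute 6, so 20 × 18 + 6 × 2 = 372 labels have been skipped so far.
Adding those back, label number 372100 + 372 = 372472 at 30 labels/s is 12415 s + 22 f = 3 h 26 min 55 s frame 22, i.e. 03:26:55;22.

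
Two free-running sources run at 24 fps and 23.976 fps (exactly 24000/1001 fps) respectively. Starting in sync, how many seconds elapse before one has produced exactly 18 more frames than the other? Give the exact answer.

The gap grows by |24000/1001 − 24| = 24/1001 frames per second.
Time for a 18-frame gap: 18 ÷ (24/1001) = 750.75 s.

750.75 seconds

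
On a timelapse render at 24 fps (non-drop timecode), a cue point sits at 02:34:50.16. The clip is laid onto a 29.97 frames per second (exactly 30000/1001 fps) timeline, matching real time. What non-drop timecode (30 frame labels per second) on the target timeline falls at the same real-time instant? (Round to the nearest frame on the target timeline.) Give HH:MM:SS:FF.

Source frame index: (2×3600 + 34×60 + 50) × 24 + 16 = 222976.
Real time: 222976 / (24) = 27872/3 s.
Target frame: (27872/3) × (30000/1001) = 21440000/77 ≈ 278441.558 → 278442.
At 30 labels/s: frame 278442 → 02:34:41:12.

02:34:41:12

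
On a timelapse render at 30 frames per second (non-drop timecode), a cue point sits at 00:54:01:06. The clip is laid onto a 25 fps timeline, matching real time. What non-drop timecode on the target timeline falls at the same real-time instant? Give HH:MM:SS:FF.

Source frame index: (0×3600 + 54×60 + 1) × 30 + 6 = 97236.
Real time: 97236 / (30) = 16206/5 s.
Target frame: (16206/5) × (25) = 81030.
At 25 labels/s: frame 81030 → 00:54:01:05.

00:54:01:05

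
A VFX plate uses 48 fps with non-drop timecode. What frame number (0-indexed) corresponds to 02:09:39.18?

Total seconds to the label: (2 × 3600 + 9 × 60 + 39) = 7779.
Frame index = 7779 × 48 + 18 = 373410.

373410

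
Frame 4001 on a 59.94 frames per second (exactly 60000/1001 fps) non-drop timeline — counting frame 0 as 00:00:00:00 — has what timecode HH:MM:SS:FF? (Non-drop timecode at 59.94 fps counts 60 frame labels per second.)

00:01:06:41

4001 ÷ 60 = 66 full seconds, remainder 41 frames.
66 s = 0 h 1 min 6 s.
Timecode: 00:01:06:41.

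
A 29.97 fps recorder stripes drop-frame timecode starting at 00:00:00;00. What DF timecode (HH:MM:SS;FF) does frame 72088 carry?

Ten DF minutes hold 17982 frames, so frame 72088 lies in block 4 (frames 71928–89909) with 160 frames into that block.
The block's first minute is 1800 frames and the rest 1798 each; 160 frames reaches minute 0, so 4 × 18 + 0 × 2 = 72 labels have been skipped so far.
Adding those back, label number 72088 + 72 = 72160 at 30 labels/s is 2405 s + 10 f = 0 h 40 min 5 s frame 10, i.e. 00:40:05;10.

00:40:05;10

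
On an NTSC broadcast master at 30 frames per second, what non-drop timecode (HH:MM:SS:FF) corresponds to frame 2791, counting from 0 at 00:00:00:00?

2791 ÷ 30 = 93 full seconds, remainder 1 frame.
93 s = 0 h 1 min 33 s.
Timecode: 00:01:33:01.

00:01:33:01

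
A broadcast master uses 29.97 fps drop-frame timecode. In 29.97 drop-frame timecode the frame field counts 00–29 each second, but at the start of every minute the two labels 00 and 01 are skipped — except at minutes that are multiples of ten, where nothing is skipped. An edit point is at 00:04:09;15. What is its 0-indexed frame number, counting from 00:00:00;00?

As if non-drop at 30 labels/s: (0 × 3600 + 4 × 60 + 9) × 30 + 15 = 7485.
Minute boundaries passed: 4; those not divisible by 10: 4 − 0 = 4; dropped labels = 2 × 4 = 8.
Actual frame index = 7485 − 8 = 7477.

7477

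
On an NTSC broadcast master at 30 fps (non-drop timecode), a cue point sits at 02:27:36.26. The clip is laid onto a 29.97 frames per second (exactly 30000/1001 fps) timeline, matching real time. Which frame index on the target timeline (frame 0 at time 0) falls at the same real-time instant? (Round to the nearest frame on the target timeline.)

Source frame index: (2×3600 + 27×60 + 36) × 30 + 26 = 265706.
Real time: 265706 / (30) = 132853/15 s.
Target frame: (132853/15) × (30000/1001) = 37958000/143 ≈ 265440.559 → 265441.

frame 265441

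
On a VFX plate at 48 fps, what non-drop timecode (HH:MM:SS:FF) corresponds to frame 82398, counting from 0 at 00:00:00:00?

00:28:36:30

82398 ÷ 48 = 1716 full seconds, remainder 30 frames.
1716 s = 0 h 28 min 36 s.
Timecode: 00:28:36:30.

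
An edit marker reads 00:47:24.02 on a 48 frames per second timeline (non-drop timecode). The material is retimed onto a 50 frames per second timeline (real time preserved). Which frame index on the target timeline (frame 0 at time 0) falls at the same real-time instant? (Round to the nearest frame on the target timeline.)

Source frame index: (0×3600 + 47×60 + 24) × 48 + 2 = 136514.
Real time: 136514 / (48) = 68257/24 s.
Target frame: (68257/24) × (50) = 1706425/12 ≈ 142202.083 → 142202.

frame 142202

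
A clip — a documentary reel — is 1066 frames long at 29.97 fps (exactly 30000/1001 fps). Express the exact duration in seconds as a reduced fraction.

Running time = 1066 ÷ (30000/1001) = 1066 × 1001/30000 = 533533/15000 s.

533533/15000 seconds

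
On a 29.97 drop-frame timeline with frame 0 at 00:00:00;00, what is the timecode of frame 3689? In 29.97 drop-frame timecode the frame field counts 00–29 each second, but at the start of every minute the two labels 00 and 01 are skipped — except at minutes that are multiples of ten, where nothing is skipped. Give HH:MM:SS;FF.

00:02:03;03

Each 10-minute DF block holds 10 × 60 × 30 − 9 × 2 = 17982 frames. 3689 ÷ 17982 → 0 full blocks, remainder 3689.
Within the partial block the first minute is 1800 frames and each further minute 1798, so 2 further minute boundaries passed. Total skipped labels = 18 × 0 + 2 × 2 = 4.
Non-drop label index = 3689 + 4 = 3693; at 30 labels/s that is 00:02:03:03, i.e. DF 00:02:03;03.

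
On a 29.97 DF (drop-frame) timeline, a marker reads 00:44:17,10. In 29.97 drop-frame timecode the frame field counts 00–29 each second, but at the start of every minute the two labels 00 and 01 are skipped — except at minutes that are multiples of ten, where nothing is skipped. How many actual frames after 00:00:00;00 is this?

Complete 10-minute blocks: 4, each 17982 frames → 71928.
Remaining 4 whole minutes in the current block: 1800 + 3 × 1798 = 7194 frames.
Within the current minute: 17 × 30 + 10 − 2 = 518 (labels ;00/;01 skipped at this minute). Total = 71928 + 7194 + 518 = 79640.

79640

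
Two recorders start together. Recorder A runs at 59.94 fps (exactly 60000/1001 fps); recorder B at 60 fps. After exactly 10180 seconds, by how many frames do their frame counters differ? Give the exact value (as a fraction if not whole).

610800/1001 frames

A emits 60000/1001 × 10180 = 610800000/1001 frames; B emits 60 × 10180 = 610800.
Difference = 610800/1001 frames (≈ 610.1898); B is ahead of A.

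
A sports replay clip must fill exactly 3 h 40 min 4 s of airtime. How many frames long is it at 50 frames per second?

660200 frames

3 h 40 min 4 s = 13204 s.
Frames = 13204 × 50 = 660200.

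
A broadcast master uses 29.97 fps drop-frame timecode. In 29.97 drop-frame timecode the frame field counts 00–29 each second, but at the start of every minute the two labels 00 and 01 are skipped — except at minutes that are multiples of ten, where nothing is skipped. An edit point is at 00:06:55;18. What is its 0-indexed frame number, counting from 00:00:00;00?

12456

Complete 10-minute blocks: 0, each 17982 frames → 0.
Remaining 6 whole minutes in the current block: 1800 + 5 × 1798 = 10790 frames.
Within the current minute: 55 × 30 + 18 − 2 = 1666 (labels ;00/;01 skipped at this minute). Total = 0 + 10790 + 1666 = 12456.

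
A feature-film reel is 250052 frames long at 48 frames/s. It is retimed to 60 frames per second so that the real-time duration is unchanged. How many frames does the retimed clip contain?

Target frames = source frames × (target rate / source rate) = 250052 × (60)/(48) = 250052 × 5/4 = 312565.

312565 frames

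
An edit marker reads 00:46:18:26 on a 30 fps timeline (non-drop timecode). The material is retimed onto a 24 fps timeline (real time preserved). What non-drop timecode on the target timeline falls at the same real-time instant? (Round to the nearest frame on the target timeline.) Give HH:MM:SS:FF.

Source frame index: (0×3600 + 46×60 + 18) × 30 + 26 = 83366.
Real time: 83366 / (30) = 41683/15 s.
Target frame: (41683/15) × (24) = 333464/5 ≈ 66692.800 → 66693.
At 24 labels/s: frame 66693 → 00:46:18:21.

00:46:18:21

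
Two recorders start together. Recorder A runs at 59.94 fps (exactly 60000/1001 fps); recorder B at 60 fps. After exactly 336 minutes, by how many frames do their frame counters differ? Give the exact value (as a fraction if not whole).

172800/143 frames

336 min = 20160 s.
A emits 60000/1001 × 20160 = 172800000/143 frames; B emits 60 × 20160 = 1209600.
Difference = 172800/143 frames (≈ 1208.3916); B is ahead of A.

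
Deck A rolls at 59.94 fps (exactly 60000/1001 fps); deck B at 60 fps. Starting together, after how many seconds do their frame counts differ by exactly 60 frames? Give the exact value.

The gap grows by |60 − 60000/1001| = 60/1001 frames per second.
Time for a 60-frame gap: 60 ÷ (60/1001) = 1001 s.

1001 seconds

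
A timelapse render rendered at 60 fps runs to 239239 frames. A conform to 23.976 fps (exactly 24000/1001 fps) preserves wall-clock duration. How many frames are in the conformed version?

95600 frames

Target frames = source frames × (target rate / source rate) = 239239 × (24000/1001)/(60) = 239239 × 400/1001 = 95600.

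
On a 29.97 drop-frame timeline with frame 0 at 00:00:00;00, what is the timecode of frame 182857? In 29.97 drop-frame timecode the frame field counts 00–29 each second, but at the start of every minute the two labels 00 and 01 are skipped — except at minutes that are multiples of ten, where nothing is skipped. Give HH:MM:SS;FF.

Ten DF minutes hold 17982 frames, so frame 182857 lies in block 10 (frames 179820–197801) with 3037 frames into that block.
The block's first minute is 1800 frames and the rest 1798 each; 3037 frames reaches minute 1, so 10 × 18 + 1 × 2 = 182 labels have been skipped so far.
Adding those back, label number 182857 + 182 = 183039 at 30 labels/s is 6101 s + 9 f = 1 h 41 min 41 s frame 9, i.e. 01:41:41;09.

01:41:41;09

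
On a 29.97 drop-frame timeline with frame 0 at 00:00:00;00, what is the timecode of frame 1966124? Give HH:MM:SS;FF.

Each 10-minute DF block holds 10 × 60 × 30 − 9 × 2 = 17982 frames. 1966124 ÷ 17982 → 109 full blocks, remainder 6086.
Within the partial block the first minute is 1800 frames and each further minute 1798, so 3 further minute boundaries passed. Total skipped labels = 18 × 109 + 2 × 3 = 1968.
Non-drop label index = 1966124 + 1968 = 1968092; at 30 labels/s that is 18:13:23:02, i.e. DF 18:13:23;02.

18:13:23;02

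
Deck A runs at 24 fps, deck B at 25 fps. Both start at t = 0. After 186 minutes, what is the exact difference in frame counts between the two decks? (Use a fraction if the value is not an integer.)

11160 frames

186 min = 11160 s.
A emits 24 × 11160 = 267840 frames; B emits 25 × 11160 = 279000.
Difference = 11160 frames; B is ahead of A.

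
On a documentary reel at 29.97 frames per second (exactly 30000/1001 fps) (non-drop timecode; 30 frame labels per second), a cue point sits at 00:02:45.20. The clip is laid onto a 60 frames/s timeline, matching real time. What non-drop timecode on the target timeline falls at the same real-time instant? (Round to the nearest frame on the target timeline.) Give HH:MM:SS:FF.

Source frame index: (0×3600 + 2×60 + 45) × 30 + 20 = 4970.
Real time: 4970 / (30000/1001) = 497497/3000 s.
Target frame: (497497/3000) × (60) = 497497/50 ≈ 9949.940 → 9950.
At 60 labels/s: frame 9950 → 00:02:45:50.

00:02:45:50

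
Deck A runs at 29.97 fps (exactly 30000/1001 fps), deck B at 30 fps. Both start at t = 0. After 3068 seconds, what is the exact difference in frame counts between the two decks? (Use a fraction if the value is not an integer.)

7080/77 frames

A emits 30000/1001 × 3068 = 7080000/77 frames; B emits 30 × 3068 = 92040.
Difference = 7080/77 frames (≈ 91.9481); B is ahead of A.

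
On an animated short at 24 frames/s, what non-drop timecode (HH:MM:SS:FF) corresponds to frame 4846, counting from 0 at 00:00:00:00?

4846 ÷ 24 = 201 full seconds, remainder 22 frames.
201 s = 0 h 3 min 21 s.
Timecode: 00:03:21:22.

00:03:21:22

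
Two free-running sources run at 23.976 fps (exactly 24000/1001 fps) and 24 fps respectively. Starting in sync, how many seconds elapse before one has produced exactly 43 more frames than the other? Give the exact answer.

The gap grows by |24 − 24000/1001| = 24/1001 frames per second.
Time for a 43-frame gap: 43 ÷ (24/1001) = 43043/24 s.

43043/24 seconds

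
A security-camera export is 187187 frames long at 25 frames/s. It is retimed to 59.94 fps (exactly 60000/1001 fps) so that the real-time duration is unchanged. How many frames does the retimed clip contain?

Target frames = source frames × (target rate / source rate) = 187187 × (60000/1001)/(25) = 187187 × 2400/1001 = 448800.

448800 frames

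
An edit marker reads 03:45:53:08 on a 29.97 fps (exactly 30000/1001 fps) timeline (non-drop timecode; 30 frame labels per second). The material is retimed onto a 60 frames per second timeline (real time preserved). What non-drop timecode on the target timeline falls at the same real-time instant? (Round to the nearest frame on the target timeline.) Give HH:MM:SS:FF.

03:46:06:49

Source frame index: (3×3600 + 45×60 + 53) × 30 + 8 = 406598.
Real time: 406598 / (30000/1001) = 203502299/15000 s.
Target frame: (203502299/15000) × (60) = 203502299/250 ≈ 814009.196 → 814009.
At 60 labels/s: frame 814009 → 03:46:06:49.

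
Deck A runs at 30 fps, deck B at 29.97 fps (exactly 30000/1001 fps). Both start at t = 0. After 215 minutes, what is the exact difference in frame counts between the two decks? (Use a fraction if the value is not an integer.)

387000/1001 frames

215 min = 12900 s.
A emits 30 × 12900 = 387000 frames; B emits 30000/1001 × 12900 = 387000000/1001.
Difference = 387000/1001 frames (≈ 386.6134); B is behind A.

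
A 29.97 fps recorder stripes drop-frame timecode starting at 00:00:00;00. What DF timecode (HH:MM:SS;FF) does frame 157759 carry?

01:27:43;27

Each 10-minute DF block holds 10 × 60 × 30 − 9 × 2 = 17982 frames. 157759 ÷ 17982 → 8 full blocks, remainder 13903.
Within the partial block the first minute is 1800 frames and each further minute 1798, so 7 further minute boundaries passed. Total skipped labels = 18 × 8 + 2 × 7 = 158.
Non-drop label index = 157759 + 158 = 157917; at 30 labels/s that is 01:27:43:27, i.e. DF 01:27:43;27.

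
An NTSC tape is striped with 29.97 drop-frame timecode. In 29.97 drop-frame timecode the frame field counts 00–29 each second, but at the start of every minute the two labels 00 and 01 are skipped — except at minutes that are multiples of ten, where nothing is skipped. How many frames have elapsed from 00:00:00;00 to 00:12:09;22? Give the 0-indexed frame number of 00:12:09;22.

21870

Complete 10-minute blocks: 1, each 17982 frames → 17982.
Remaining 2 whole minutes in the current block: 1800 + 1 × 1798 = 3598 frames.
Within the current minute: 9 × 30 + 22 − 2 = 290 (labels ;00/;01 skipped at this minute). Total = 17982 + 3598 + 290 = 21870.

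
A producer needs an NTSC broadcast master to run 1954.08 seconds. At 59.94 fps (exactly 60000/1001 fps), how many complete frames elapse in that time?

117127 frames

Frames = 1954.08 × 60000/1001 = 117244800/1001 ≈ 117127.6723.
Complete frames: 117127.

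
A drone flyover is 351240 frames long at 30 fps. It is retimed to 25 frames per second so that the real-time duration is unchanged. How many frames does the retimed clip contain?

292700 frames

Frames at target rate = 351240 × (25) / (30) = 292700.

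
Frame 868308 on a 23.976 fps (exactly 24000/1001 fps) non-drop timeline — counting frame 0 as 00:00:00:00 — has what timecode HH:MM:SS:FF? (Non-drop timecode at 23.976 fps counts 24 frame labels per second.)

868308 ÷ 24 = 36179 full seconds, remainder 12 frames.
36179 s = 10 h 2 min 59 s.
Timecode: 10:02:59:12.

10:02:59:12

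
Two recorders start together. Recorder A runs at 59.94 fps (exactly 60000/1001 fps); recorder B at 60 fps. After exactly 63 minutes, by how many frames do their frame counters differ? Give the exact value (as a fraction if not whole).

63 min = 3780 s.
A emits 60000/1001 × 3780 = 32400000/143 frames; B emits 60 × 3780 = 226800.
Difference = 32400/143 frames (≈ 226.5734); B is ahead of A.

32400/143 frames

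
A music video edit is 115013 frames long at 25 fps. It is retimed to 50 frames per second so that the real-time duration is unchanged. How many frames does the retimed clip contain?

Target frames = source frames × (target rate / source rate) = 115013 × (50)/(25) = 115013 × 2 = 230026.

230026 frames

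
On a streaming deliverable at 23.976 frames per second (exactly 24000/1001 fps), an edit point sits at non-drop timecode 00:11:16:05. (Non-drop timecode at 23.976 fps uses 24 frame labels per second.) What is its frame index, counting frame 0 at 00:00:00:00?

frame 16229

Total seconds to the label: (0 × 3600 + 11 × 60 + 16) = 676.
Frame index = 676 × 24 + 5 = 16229.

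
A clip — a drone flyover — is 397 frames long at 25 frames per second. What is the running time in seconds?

15.88 seconds

Running time = 397 / (25) = 15.88 s.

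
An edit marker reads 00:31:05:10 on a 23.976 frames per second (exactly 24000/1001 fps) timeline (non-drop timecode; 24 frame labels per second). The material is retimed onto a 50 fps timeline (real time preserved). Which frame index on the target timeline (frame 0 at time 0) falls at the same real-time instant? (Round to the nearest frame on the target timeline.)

frame 93364

Source frame index: (0×3600 + 31×60 + 5) × 24 + 10 = 44770.
Real time: 44770 / (24000/1001) = 4481477/2400 s.
Target frame: (4481477/2400) × (50) = 4481477/48 ≈ 93364.104 → 93364.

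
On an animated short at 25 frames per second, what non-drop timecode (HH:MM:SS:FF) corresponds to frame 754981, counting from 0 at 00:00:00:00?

754981 ÷ 25 = 30199 full seconds, remainder 6 frames.
30199 s = 8 h 23 min 19 s.
Timecode: 08:23:19:06.

08:23:19:06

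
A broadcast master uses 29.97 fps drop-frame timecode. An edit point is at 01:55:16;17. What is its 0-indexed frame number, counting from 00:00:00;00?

207289

Complete 10-minute blocks: 11, each 17982 frames → 197802.
Remaining 5 whole minutes in the current block: 1800 + 4 × 1798 = 8992 frames.
Within the current minute: 16 × 30 + 17 − 2 = 495 (labels ;00/;01 skipped at this minute). Total = 197802 + 8992 + 495 = 207289.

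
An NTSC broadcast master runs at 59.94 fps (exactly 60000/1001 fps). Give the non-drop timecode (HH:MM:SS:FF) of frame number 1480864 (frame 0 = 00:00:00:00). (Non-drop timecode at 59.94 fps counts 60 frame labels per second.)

06:51:21:04

1480864 ÷ 60 = 24681 full seconds, remainder 4 frames.
24681 s = 6 h 51 min 21 s.
Timecode: 06:51:21:04.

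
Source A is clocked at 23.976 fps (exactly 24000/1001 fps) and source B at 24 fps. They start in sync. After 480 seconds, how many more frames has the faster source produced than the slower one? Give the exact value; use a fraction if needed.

A emits 24000/1001 × 480 = 11520000/1001 frames; B emits 24 × 480 = 11520.
Difference = 11520/1001 frames (≈ 11.5085); B is ahead of A.

11520/1001 frames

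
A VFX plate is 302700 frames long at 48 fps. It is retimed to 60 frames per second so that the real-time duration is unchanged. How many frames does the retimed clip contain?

Target frames = source frames × (target rate / source rate) = 302700 × (60)/(48) = 302700 × 5/4 = 378375.

378375 frames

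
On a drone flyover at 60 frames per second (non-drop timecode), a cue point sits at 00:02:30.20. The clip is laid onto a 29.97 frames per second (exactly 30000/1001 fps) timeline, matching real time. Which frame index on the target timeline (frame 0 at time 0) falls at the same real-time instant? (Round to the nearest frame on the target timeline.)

frame 4505

Source frame index: (0×3600 + 2×60 + 30) × 60 + 20 = 9020.
Real time: 9020 / (60) = 451/3 s.
Target frame: (451/3) × (30000/1001) = 410000/91 ≈ 4505.495 → 4505.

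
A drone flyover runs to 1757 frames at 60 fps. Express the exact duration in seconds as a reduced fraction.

Running time = 1757 ÷ (60) = 1757 × 1/60 = 1757/60 s.

1757/60 seconds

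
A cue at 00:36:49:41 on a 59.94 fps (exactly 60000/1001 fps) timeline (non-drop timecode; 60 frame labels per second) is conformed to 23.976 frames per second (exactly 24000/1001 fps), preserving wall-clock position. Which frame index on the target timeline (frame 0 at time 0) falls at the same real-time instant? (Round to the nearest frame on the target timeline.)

Source frame index: (0×3600 + 36×60 + 49) × 60 + 41 = 132581.
Real time: 132581 / (60000/1001) = 132713581/60000 s.
Target frame: (132713581/60000) × (24000/1001) = 265162/5 ≈ 53032.400 → 53032.

frame 53032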